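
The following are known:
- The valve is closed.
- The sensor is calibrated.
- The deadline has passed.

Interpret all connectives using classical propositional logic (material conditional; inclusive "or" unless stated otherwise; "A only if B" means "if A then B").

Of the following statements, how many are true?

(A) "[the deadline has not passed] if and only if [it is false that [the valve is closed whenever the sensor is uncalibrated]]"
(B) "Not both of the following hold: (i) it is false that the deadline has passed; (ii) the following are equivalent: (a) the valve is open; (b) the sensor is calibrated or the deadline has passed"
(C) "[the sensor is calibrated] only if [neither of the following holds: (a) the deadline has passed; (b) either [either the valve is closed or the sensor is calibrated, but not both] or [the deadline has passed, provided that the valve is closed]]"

Let R = "the deadline has passed" (True), N = "the sensor is calibrated" (True), V = "the valve is open" (False).

(A): This is not R iff not (not N -> not V).

not R = not True = False
not N = not True = False
not V = not False = True
not N -> not V = False -> True = True
not (not N -> not V) = not True = False
not R iff not (not N -> not V) = False iff False = True
Hence (A) is true.

(B): In symbols: not R nand (V iff (N or R))

not R = not True = False
N or R = True or True = True
V iff (N or R) = False iff True = False
not R nand (V iff (N or R)) = False nand False = True
Thus (B) is true.

(C): Formalization: N -> (R nor ((not V xor N) or (not V -> R)))

not V = not False = True
not V xor N = True xor True = False
not V = not False = True
not V -> R = True -> True = True
(not V xor N) or (not V -> R) = False or True = True
R nor ((not V xor N) or (not V -> R)) = True nor True = False
N -> (R nor ((not V xor N) or (not V -> R))) = True -> False = False
Thus (C) is false.

2 of the 3 statements are true ((A), (B)).

2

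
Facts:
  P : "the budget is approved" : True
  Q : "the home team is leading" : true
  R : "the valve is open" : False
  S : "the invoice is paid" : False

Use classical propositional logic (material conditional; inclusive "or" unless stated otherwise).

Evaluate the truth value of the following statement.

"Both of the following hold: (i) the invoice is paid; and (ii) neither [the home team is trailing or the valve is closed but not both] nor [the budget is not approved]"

The statement is false.

Values: S=False, Q=True, R=False, P=True.
Parsed as S and ((not Q xor not R) nor not P)

not Q = not True = False
not R = not False = True
not Q xor not R = False xor True = True
not P = not True = False
(not Q xor not R) nor not P = True nor False = False
S and ((not Q xor not R) nor not P) = False and False = False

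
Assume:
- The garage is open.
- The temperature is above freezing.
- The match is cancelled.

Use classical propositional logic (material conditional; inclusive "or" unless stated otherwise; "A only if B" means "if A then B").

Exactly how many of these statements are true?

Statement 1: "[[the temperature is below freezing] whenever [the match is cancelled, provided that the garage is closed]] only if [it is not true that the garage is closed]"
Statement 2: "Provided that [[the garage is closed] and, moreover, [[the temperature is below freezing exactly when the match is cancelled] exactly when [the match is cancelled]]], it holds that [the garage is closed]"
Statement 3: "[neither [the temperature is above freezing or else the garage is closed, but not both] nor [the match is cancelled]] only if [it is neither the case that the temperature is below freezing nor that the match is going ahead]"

3

Let P = "the garage is closed" (F), R = "the match is cancelled" (T), Q = "the temperature is below freezing" (F).

Statement 1: In symbols: ((P → R) → Q) → ¬P

P → R = F → T = T
(P → R) → Q = T → F = F
¬P = ¬F = T
((P → R) → Q) → ¬P = F → T = T
Hence Statement 1 is true.

Statement 2: This is (P ∧ ((Q ↔ R) ↔ R)) → P.

Q ↔ R = F ↔ T = F
(Q ↔ R) ↔ R = F ↔ T = F
P ∧ ((Q ↔ R) ↔ R) = F ∧ F = F
(P ∧ ((Q ↔ R) ↔ R)) → P = F → F = T
So Statement 2 is true.

Statement 3: Parsed as ((¬Q ⊕ P) ↓ R) → (Q ↓ ¬R)

¬Q = ¬F = T
¬Q ⊕ P = T ⊕ F = T
(¬Q ⊕ P) ↓ R = T ↓ T = F
¬R = ¬T = F
Q ↓ ¬R = F ↓ F = T
((¬Q ⊕ P) ↓ R) → (Q ↓ ¬R) = F → T = T
So Statement 3 is true.

3 of the 3 statements are true (Statement 1, Statement 2, Statement 3).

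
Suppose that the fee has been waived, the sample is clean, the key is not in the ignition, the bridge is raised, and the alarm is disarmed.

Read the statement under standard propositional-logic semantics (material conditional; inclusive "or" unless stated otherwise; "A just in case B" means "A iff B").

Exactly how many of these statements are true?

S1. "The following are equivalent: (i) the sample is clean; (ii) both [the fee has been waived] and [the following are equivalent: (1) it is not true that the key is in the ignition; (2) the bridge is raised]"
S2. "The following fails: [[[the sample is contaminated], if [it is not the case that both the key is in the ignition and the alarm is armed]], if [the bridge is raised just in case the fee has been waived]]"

2

Let Q = "the sample is contaminated" (F), P = "the fee has been waived" (T), R = "the key is in the ignition" (F), S = "the bridge is raised" (T), U = "the alarm is armed" (F).

S1: This is ~Q <-> (P & (~R <-> S)).

~Q = ~F = T
~R = ~F = T
~R <-> S = T <-> T = T
P & (~R <-> S) = T & T = T
~Q <-> (P & (~R <-> S)) = T <-> T = T
Thus S1 is true.

S2: Parsed as ~((S <-> P) -> ((R nand U) -> Q))

S <-> P = T <-> T = T
R nand U = F nand F = T
(R nand U) -> Q = T -> F = F
(S <-> P) -> ((R nand U) -> Q) = T -> F = F
~((S <-> P) -> ((R nand U) -> Q)) = ~F = T
Thus S2 is true.

True statements: 2.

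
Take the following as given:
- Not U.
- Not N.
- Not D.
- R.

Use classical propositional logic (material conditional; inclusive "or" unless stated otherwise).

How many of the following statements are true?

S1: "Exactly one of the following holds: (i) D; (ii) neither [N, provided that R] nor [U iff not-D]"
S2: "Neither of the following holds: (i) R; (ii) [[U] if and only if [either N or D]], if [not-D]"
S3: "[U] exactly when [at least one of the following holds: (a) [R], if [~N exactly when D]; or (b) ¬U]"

1

S1: Formalization: D ⊕ ((R → N) ↓ (U ↔ ¬D))

R → N = T → F = F
¬D = ¬F = T
U ↔ ¬D = F ↔ T = F
(R → N) ↓ (U ↔ ¬D) = F ↓ F = T
D ⊕ ((R → N) ↓ (U ↔ ¬D)) = F ⊕ T = T
Thus S1 is true.

S2: This is R ↓ (¬D → (U ↔ (N ∨ D))).

¬D = ¬F = T
N ∨ D = F ∨ F = F
U ↔ (N ∨ D) = F ↔ F = T
¬D → (U ↔ (N ∨ D)) = T → T = T
R ↓ (¬D → (U ↔ (N ∨ D))) = T ↓ T = F
Thus S2 is false.

S3: In symbols: U ↔ (((¬N ↔ D) → R) ∨ ¬U)

¬N = ¬F = T
¬N ↔ D = T ↔ F = F
(¬N ↔ D) → R = F → T = T
¬U = ¬F = T
((¬N ↔ D) → R) ∨ ¬U = T ∨ T = T
U ↔ (((¬N ↔ D) → R) ∨ ¬U) = F ↔ T = F
Thus S3 is false.

1 of the 3 statements is true (S1).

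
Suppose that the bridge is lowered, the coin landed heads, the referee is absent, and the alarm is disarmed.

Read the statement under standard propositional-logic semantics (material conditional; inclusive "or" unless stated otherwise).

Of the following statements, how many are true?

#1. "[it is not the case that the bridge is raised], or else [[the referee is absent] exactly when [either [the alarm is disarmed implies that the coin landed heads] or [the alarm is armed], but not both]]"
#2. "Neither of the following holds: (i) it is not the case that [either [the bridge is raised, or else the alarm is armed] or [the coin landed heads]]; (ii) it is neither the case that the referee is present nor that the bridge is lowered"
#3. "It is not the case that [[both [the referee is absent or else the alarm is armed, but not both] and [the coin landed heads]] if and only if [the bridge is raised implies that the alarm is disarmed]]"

Let P = "the bridge is raised" (F), R = "the referee is present" (F), S = "the alarm is armed" (F), Q = "the coin landed heads" (T).

#1: This is ¬P ∨ (¬R ↔ ((¬S → Q) ⊕ S)).

¬P = ¬F = T
¬R = ¬F = T
¬S = ¬F = T
¬S → Q = T → T = T
(¬S → Q) ⊕ S = T ⊕ F = T
¬R ↔ ((¬S → Q) ⊕ S) = T ↔ T = T
¬P ∨ (¬R ↔ ((¬S → Q) ⊕ S)) = T ∨ T = T
So #1 is true.

#2: Parsed as ¬((P ∨ S) ∨ Q) ↓ (R ↓ ¬P)

P ∨ S = F ∨ F = F
(P ∨ S) ∨ Q = F ∨ T = T
¬((P ∨ S) ∨ Q) = ¬T = F
¬P = ¬F = T
R ↓ ¬P = F ↓ T = F
¬((P ∨ S) ∨ Q) ↓ (R ↓ ¬P) = F ↓ F = T
So #2 is true.

#3: Parsed as ¬(((¬R ⊕ S) ∧ Q) ↔ (P → ¬S))

¬R = ¬F = T
¬R ⊕ S = T ⊕ F = T
(¬R ⊕ S) ∧ Q = T ∧ T = T
¬S = ¬F = T
P → ¬S = F → T = T
((¬R ⊕ S) ∧ Q) ↔ (P → ¬S) = T ↔ T = T
¬(((¬R ⊕ S) ∧ Q) ↔ (P → ¬S)) = ¬T = F
Hence #3 is false.

2 of the 3 statements are true.

2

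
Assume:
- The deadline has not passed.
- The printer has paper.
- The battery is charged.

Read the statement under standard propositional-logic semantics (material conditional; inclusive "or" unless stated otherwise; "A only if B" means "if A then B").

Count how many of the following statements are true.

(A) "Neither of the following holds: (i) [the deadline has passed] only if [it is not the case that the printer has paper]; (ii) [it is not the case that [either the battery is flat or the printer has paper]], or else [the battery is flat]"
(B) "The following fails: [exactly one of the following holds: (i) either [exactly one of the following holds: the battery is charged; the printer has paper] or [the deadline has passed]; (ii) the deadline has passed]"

1

Let P = "the deadline has passed" (F), Q = "the printer has paper" (T), R = "the battery is charged" (T).

(A): Parsed as (P -> ~Q) nor (~(~R | Q) | ~R)

~Q = ~T = F
P -> ~Q = F -> F = T
~R = ~T = F
~R | Q = F | T = T
~(~R | Q) = ~T = F
~R = ~T = F
~(~R | Q) | ~R = F | F = F
(P -> ~Q) nor (~(~R | Q) | ~R) = T nor F = F
Thus (A) is false.

(B): In symbols: ~(((R xor Q) | P) xor P)

R xor Q = T xor T = F
(R xor Q) | P = F | F = F
((R xor Q) | P) xor P = F xor F = F
~(((R xor Q) | P) xor P) = ~F = T
So (B) is true.

Count: 1.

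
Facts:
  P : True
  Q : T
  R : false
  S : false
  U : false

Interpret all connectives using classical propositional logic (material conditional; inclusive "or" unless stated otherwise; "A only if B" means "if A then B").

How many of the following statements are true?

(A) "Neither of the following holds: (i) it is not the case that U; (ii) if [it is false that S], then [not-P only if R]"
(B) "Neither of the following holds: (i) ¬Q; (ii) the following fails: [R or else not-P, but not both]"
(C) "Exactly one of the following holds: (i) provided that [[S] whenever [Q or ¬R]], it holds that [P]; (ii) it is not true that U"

(A): Formalization: ¬U ↓ (¬S → (¬P → R))

¬U = ¬F = T
¬S = ¬F = T
¬P = ¬T = F
¬P → R = F → F = T
¬S → (¬P → R) = T → T = T
¬U ↓ (¬S → (¬P → R)) = T ↓ T = F
Thus (A) is false.

(B): Formalization: ¬Q ↓ ¬(R ⊕ ¬P)

¬Q = ¬T = F
¬P = ¬T = F
R ⊕ ¬P = F ⊕ F = F
¬(R ⊕ ¬P) = ¬F = T
¬Q ↓ ¬(R ⊕ ¬P) = F ↓ T = F
Thus (B) is false.

(C): In symbols: (((Q ∨ ¬R) → S) → P) ⊕ ¬U

¬R = ¬F = T
Q ∨ ¬R = T ∨ T = T
(Q ∨ ¬R) → S = T → F = F
((Q ∨ ¬R) → S) → P = F → T = T
¬U = ¬F = T
(((Q ∨ ¬R) → S) → P) ⊕ ¬U = T ⊕ T = F
Hence (C) is false.

Count: 0.

0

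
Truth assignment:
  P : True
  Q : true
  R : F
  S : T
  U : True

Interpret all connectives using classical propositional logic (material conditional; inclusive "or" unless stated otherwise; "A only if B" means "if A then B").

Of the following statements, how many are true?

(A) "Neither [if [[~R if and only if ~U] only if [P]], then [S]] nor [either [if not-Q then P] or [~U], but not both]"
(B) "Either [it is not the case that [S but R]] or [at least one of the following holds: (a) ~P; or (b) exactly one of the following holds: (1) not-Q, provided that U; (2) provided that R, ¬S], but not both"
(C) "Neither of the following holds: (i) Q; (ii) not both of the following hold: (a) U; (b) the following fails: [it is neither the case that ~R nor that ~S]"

(A): Formalization: (((~R <-> ~U) -> P) -> S) nor ((~Q -> P) xor ~U)

~R = ~F = T
~U = ~T = F
~R <-> ~U = T <-> F = F
(~R <-> ~U) -> P = F -> T = T
((~R <-> ~U) -> P) -> S = T -> T = T
~Q = ~T = F
~Q -> P = F -> T = T
~U = ~T = F
(~Q -> P) xor ~U = T xor F = T
(((~R <-> ~U) -> P) -> S) nor ((~Q -> P) xor ~U) = T nor T = F
Hence (A) is false.

(B): Parsed as ~(S & R) xor (~P | ((U -> ~Q) xor (R -> ~S)))

S & R = T & F = F
~(S & R) = ~F = T
~P = ~T = F
~Q = ~T = F
U -> ~Q = T -> F = F
~S = ~T = F
R -> ~S = F -> F = T
(U -> ~Q) xor (R -> ~S) = F xor T = T
~P | ((U -> ~Q) xor (R -> ~S)) = F | T = T
~(S & R) xor (~P | ((U -> ~Q) xor (R -> ~S))) = T xor T = F
Thus (B) is false.

(C): In symbols: Q nor (U nand ~(~R nor ~S))

~R = ~F = T
~S = ~T = F
~R nor ~S = T nor F = F
~(~R nor ~S) = ~F = T
U nand ~(~R nor ~S) = T nand T = F
Q nor (U nand ~(~R nor ~S)) = T nor F = F
Thus (C) is false.

Count: 0.

0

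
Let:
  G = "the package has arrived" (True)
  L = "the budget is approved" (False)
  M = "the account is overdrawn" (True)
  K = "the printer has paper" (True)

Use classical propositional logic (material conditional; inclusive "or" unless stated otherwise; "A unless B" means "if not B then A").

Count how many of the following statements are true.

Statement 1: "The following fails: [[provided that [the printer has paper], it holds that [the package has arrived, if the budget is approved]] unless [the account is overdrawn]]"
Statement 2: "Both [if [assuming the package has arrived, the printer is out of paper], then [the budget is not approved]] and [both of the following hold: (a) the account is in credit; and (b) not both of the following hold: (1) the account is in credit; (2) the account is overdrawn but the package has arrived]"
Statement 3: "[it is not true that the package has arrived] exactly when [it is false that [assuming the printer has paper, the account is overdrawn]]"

1

Statement 1: Formalization: not ((K -> (L -> G)) or M)

L -> G = False -> True = True
K -> (L -> G) = True -> True = True
(K -> (L -> G)) or M = True or True = True
not ((K -> (L -> G)) or M) = not True = False
Thus Statement 1 is false.

Statement 2: In symbols: ((G -> not K) -> not L) and (not M and (not M nand (M and G)))

not K = not True = False
G -> not K = True -> False = False
not L = not False = True
(G -> not K) -> not L = False -> True = True
not M = not True = False
not M = not True = False
M and G = True and True = True
not M nand (M and G) = False nand True = True
not M and (not M nand (M and G)) = False and True = False
((G -> not K) -> not L) and (not M and (not M nand (M and G))) = True and False = False
So Statement 2 is false.

Statement 3: In symbols: not G iff not (K -> M)

not G = not True = False
K -> M = True -> True = True
not (K -> M) = not True = False
not G iff not (K -> M) = False iff False = True
So Statement 3 is true.

True statements: 1.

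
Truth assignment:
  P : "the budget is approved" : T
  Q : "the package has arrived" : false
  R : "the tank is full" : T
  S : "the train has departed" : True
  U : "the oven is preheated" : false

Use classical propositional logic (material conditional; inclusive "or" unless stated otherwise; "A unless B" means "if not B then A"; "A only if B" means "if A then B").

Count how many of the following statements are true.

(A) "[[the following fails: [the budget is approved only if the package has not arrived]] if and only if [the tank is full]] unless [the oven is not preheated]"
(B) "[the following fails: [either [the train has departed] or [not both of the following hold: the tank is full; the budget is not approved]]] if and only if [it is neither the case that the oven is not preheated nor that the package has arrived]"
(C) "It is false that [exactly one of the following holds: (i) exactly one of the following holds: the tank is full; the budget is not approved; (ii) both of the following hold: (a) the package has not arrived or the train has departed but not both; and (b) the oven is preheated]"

2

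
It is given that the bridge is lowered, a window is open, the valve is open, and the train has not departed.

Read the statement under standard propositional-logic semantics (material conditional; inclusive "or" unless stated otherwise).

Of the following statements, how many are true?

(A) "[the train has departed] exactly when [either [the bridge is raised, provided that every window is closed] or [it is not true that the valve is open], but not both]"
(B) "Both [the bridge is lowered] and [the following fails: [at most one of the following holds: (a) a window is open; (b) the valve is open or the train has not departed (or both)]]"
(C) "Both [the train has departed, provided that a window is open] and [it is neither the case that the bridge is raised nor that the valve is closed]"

Let N = "the train has departed" (False), U = "a window is open" (True), K = "the bridge is raised" (False), H = "the valve is open" (True).

(A): Parsed as N iff ((not U -> K) xor not H)

not U = not True = False
not U -> K = False -> False = True
not H = not True = False
(not U -> K) xor not H = True xor False = True
N iff ((not U -> K) xor not H) = False iff True = False
Thus (A) is false.

(B): Formalization: not K and not (U nand (H or not N))

not K = not False = True
not N = not False = True
H or not N = True or True = True
U nand (H or not N) = True nand True = False
not (U nand (H or not N)) = not False = True
not K and not (U nand (H or not N)) = True and True = True
Thus (B) is true.

(C): Parsed as (U -> N) and (K nor not H)

U -> N = True -> False = False
not H = not True = False
K nor not H = False nor False = True
(U -> N) and (K nor not H) = False and True = False
Hence (C) is false.

Count: 1.

1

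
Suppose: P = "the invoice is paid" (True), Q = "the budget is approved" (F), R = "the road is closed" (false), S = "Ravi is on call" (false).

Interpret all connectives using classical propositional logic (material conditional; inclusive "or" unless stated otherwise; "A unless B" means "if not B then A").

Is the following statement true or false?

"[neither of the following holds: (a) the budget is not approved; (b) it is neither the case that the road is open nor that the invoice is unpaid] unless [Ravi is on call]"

The statement is false.

Values: Q=False, R=False, P=True, S=False.
Formalization: (not Q nor (not R nor not P)) or S

not Q = not False = True
not R = not False = True
not P = not True = False
not R nor not P = True nor False = False
not Q nor (not R nor not P) = True nor False = False
(not Q nor (not R nor not P)) or S = False or False = False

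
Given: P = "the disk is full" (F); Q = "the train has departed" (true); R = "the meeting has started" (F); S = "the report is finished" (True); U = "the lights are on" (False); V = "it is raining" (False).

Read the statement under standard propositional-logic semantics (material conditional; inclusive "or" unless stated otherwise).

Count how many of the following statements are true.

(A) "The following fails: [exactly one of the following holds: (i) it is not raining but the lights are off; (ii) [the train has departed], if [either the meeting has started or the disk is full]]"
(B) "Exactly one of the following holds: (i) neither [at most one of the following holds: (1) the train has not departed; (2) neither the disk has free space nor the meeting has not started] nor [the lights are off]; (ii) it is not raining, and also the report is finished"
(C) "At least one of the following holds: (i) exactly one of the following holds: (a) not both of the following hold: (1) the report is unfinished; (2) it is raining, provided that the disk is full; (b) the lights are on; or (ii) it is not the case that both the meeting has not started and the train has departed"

(A): Parsed as ¬((¬V ∧ ¬U) ⊕ ((R ∨ P) → Q))

¬V = ¬F = T
¬U = ¬F = T
¬V ∧ ¬U = T ∧ T = T
R ∨ P = F ∨ F = F
(R ∨ P) → Q = F → T = T
(¬V ∧ ¬U) ⊕ ((R ∨ P) → Q) = T ⊕ T = F
¬((¬V ∧ ¬U) ⊕ ((R ∨ P) → Q)) = ¬F = T
Thus (A) is true.

(B): This is ((¬Q ↑ (¬P ↓ ¬R)) ↓ ¬U) ⊕ (¬V ∧ S).

¬Q = ¬T = F
¬P = ¬F = T
¬R = ¬F = T
¬P ↓ ¬R = T ↓ T = F
¬Q ↑ (¬P ↓ ¬R) = F ↑ F = T
¬U = ¬F = T
(¬Q ↑ (¬P ↓ ¬R)) ↓ ¬U = T ↓ T = F
¬V = ¬F = T
¬V ∧ S = T ∧ T = T
((¬Q ↑ (¬P ↓ ¬R)) ↓ ¬U) ⊕ (¬V ∧ S) = F ⊕ T = T
So (B) is true.

(C): Formalization: ((¬S ↑ (P → V)) ⊕ U) ∨ (¬R ↑ Q)

¬S = ¬T = F
P → V = F → F = T
¬S ↑ (P → V) = F ↑ T = T
(¬S ↑ (P → V)) ⊕ U = T ⊕ F = T
¬R = ¬F = T
¬R ↑ Q = T ↑ T = F
((¬S ↑ (P → V)) ⊕ U) ∨ (¬R ↑ Q) = T ∨ F = T
So (C) is true.

3 of the 3 statements are true ((A), (B), (C)).

3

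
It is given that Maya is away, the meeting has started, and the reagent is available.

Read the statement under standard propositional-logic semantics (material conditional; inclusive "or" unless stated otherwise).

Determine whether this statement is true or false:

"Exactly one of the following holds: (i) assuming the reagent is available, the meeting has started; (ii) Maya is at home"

Let Q = "the reagent is available" (True), L = "the meeting has started" (True), P = "Maya is at home" (False).
Parsed as (Q -> L) xor P

Q -> L = True -> True = True
(Q -> L) xor P = True xor False = True

true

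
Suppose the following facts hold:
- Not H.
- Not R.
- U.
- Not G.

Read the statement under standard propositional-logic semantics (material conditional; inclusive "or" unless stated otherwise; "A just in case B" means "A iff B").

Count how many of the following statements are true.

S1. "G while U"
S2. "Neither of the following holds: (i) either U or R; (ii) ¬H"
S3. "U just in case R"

0

S1: This is G and U.

G and U = False and True = False
So S1 is false.

S2: In symbols: (U or R) nor not H

U or R = True or False = True
not H = not False = True
(U or R) nor not H = True nor True = False
So S2 is false.

S3: In symbols: U iff R

U iff R = True iff False = False
Hence S3 is false.

True statements: 0 (none).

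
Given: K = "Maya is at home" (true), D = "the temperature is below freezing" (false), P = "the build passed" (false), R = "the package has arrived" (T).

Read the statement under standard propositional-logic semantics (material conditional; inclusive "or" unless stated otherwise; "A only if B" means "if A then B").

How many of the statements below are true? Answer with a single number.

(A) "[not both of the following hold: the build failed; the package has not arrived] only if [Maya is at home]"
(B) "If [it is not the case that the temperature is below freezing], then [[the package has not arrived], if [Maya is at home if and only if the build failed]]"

(A): Parsed as (~P nand ~R) -> K

~P = ~F = T
~R = ~T = F
~P nand ~R = T nand F = T
(~P nand ~R) -> K = T -> T = T
Hence (A) is true.

(B): Parsed as ~D -> ((K <-> ~P) -> ~R)

~D = ~F = T
~P = ~F = T
K <-> ~P = T <-> T = T
~R = ~T = F
(K <-> ~P) -> ~R = T -> F = F
~D -> ((K <-> ~P) -> ~R) = T -> F = F
So (B) is false.

1 of the 2 statements is true.

1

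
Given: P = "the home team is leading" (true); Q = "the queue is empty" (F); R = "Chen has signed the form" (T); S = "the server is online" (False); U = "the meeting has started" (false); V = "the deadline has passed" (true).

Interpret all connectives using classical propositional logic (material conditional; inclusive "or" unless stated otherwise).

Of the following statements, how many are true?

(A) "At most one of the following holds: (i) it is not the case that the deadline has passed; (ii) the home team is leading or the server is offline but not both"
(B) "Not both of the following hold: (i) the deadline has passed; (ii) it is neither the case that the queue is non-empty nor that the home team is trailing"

2

(A): This is ¬V ↑ (P ⊕ ¬S).

¬V = ¬T = F
¬S = ¬F = T
P ⊕ ¬S = T ⊕ T = F
¬V ↑ (P ⊕ ¬S) = F ↑ F = T
So (A) is true.

(B): This is V ↑ (¬Q ↓ ¬P).

¬Q = ¬F = T
¬P = ¬T = F
¬Q ↓ ¬P = T ↓ F = F
V ↑ (¬Q ↓ ¬P) = T ↑ F = T
Thus (B) is true.

Count: 2.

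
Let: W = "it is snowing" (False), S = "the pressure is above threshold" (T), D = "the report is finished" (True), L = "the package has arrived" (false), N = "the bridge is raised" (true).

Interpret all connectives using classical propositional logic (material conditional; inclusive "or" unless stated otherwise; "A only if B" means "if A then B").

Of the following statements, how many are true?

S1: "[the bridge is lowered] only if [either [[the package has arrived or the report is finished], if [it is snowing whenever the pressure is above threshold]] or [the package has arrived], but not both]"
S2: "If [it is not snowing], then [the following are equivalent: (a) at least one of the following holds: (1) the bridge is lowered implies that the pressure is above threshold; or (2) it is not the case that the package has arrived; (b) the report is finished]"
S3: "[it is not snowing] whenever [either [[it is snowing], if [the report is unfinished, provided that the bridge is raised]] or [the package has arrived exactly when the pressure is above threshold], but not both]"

S1: This is not N -> (((S -> W) -> (L or D)) xor L).

not N = not True = False
S -> W = True -> False = False
L or D = False or True = True
(S -> W) -> (L or D) = False -> True = True
((S -> W) -> (L or D)) xor L = True xor False = True
not N -> (((S -> W) -> (L or D)) xor L) = False -> True = True
Hence S1 is true.

S2: Formalization: not W -> (((not N -> S) or not L) iff D)

not W = not False = True
not N = not True = False
not N -> S = False -> True = True
not L = not False = True
(not N -> S) or not L = True or True = True
((not N -> S) or not L) iff D = True iff True = True
not W -> (((not N -> S) or not L) iff D) = True -> True = True
Hence S2 is true.

S3: This is (((N -> not D) -> W) xor (L iff S)) -> not W.

not D = not True = False
N -> not D = True -> False = False
(N -> not D) -> W = False -> False = True
L iff S = False iff True = False
((N -> not D) -> W) xor (L iff S) = True xor False = True
not W = not False = True
(((N -> not D) -> W) xor (L iff S)) -> not W = True -> True = True
So S3 is true.

Count: 3.

3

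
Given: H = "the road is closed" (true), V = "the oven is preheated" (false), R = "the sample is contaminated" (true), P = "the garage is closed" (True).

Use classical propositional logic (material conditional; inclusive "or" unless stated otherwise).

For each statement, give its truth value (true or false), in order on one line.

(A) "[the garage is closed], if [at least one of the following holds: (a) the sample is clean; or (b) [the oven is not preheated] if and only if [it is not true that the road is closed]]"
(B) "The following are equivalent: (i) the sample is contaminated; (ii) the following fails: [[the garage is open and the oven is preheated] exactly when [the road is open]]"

(A) true / (B) false

(A): In symbols: (¬R ∨ (¬V ↔ ¬H)) → P

¬R = ¬T = F
¬V = ¬F = T
¬H = ¬T = F
¬V ↔ ¬H = T ↔ F = F
¬R ∨ (¬V ↔ ¬H) = F ∨ F = F
(¬R ∨ (¬V ↔ ¬H)) → P = F → T = T
Thus (A) is true.

(B): This is R ↔ ¬((¬P ∧ V) ↔ ¬H).

¬P = ¬T = F
¬P ∧ V = F ∧ F = F
¬H = ¬T = F
(¬P ∧ V) ↔ ¬H = F ↔ F = T
¬((¬P ∧ V) ↔ ¬H) = ¬T = F
R ↔ ¬((¬P ∧ V) ↔ ¬H) = T ↔ F = F
Hence (B) is false.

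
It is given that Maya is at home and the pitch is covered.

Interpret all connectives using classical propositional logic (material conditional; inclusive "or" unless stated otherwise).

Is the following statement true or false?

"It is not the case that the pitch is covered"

The statement is false.

Let D = "the pitch is covered" (True).
Formalization: not D

not D = not True = False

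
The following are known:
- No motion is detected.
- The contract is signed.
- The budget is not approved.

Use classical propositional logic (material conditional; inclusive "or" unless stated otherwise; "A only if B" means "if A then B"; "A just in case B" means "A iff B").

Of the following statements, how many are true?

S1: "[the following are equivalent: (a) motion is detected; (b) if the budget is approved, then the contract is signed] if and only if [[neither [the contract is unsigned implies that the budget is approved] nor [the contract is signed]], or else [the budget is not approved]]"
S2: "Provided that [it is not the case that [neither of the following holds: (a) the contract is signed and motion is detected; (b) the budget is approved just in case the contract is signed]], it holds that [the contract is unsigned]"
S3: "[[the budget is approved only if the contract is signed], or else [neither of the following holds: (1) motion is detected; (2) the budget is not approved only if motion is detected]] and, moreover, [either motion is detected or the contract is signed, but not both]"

2

Let P = "motion is detected" (False), R = "the budget is approved" (False), Q = "the contract is signed" (True).

S1: Formalization: (P iff (R -> Q)) iff (((not Q -> R) nor Q) or not R)

R -> Q = False -> True = True
P iff (R -> Q) = False iff True = False
not Q = not True = False
not Q -> R = False -> False = True
(not Q -> R) nor Q = True nor True = False
not R = not False = True
((not Q -> R) nor Q) or not R = False or True = True
(P iff (R -> Q)) iff (((not Q -> R) nor Q) or not R) = False iff True = False
Hence S1 is false.

S2: This is not ((Q and P) nor (R iff Q)) -> not Q.

Q and P = True and False = False
R iff Q = False iff True = False
(Q and P) nor (R iff Q) = False nor False = True
not ((Q and P) nor (R iff Q)) = not True = False
not Q = not True = False
not ((Q and P) nor (R iff Q)) -> not Q = False -> False = True
Thus S2 is true.

S3: This is ((R -> Q) or (P nor (not R -> P))) and (P xor Q).

R -> Q = False -> True = True
not R = not False = True
not R -> P = True -> False = False
P nor (not R -> P) = False nor False = True
(R -> Q) or (P nor (not R -> P)) = True or True = True
P xor Q = False xor True = True
((R -> Q) or (P nor (not R -> P))) and (P xor Q) = True and True = True
So S3 is true.

Count: 2.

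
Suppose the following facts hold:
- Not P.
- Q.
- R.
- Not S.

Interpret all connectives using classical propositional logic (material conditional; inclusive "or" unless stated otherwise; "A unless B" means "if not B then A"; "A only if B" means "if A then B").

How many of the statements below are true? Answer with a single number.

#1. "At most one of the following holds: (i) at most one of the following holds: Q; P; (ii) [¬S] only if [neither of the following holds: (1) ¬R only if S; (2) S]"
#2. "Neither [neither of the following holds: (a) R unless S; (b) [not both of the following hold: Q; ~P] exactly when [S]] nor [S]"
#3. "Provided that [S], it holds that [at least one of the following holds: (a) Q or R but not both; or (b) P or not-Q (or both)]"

#1: This is (Q ↑ P) ↑ (¬S → ((¬R → S) ↓ S)).

Q ↑ P = T ↑ F = T
¬S = ¬F = T
¬R = ¬T = F
¬R → S = F → F = T
(¬R → S) ↓ S = T ↓ F = F
¬S → ((¬R → S) ↓ S) = T → F = F
(Q ↑ P) ↑ (¬S → ((¬R → S) ↓ S)) = T ↑ F = T
Hence #1 is true.

#2: Parsed as ((R ∨ S) ↓ ((Q ↑ ¬P) ↔ S)) ↓ S

R ∨ S = T ∨ F = T
¬P = ¬F = T
Q ↑ ¬P = T ↑ T = F
(Q ↑ ¬P) ↔ S = F ↔ F = T
(R ∨ S) ↓ ((Q ↑ ¬P) ↔ S) = T ↓ T = F
((R ∨ S) ↓ ((Q ↑ ¬P) ↔ S)) ↓ S = F ↓ F = T
Thus #2 is true.

#3: Formalization: S → ((Q ⊕ R) ∨ (P ∨ ¬Q))

Q ⊕ R = T ⊕ T = F
¬Q = ¬T = F
P ∨ ¬Q = F ∨ F = F
(Q ⊕ R) ∨ (P ∨ ¬Q) = F ∨ F = F
S → ((Q ⊕ R) ∨ (P ∨ ¬Q)) = F → F = T
So #3 is true.

3 of the 3 statements are true (#1, #2, #3).

3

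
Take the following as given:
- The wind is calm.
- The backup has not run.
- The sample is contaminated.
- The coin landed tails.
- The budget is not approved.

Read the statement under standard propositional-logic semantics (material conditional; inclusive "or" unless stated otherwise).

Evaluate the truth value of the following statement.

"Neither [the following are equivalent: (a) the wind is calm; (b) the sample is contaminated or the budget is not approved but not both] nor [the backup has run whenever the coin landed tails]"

Let P = "the wind is strong" (False), R = "the sample is contaminated" (True), U = "the budget is approved" (False), S = "the coin landed heads" (False), Q = "the backup has run" (False).
In symbols: (not P iff (R xor not U)) nor (not S -> Q)

not P = not False = True
not U = not False = True
R xor not U = True xor True = False
not P iff (R xor not U) = True iff False = False
not S = not False = True
not S -> Q = True -> False = False
(not P iff (R xor not U)) nor (not S -> Q) = False nor False = True

The statement is true.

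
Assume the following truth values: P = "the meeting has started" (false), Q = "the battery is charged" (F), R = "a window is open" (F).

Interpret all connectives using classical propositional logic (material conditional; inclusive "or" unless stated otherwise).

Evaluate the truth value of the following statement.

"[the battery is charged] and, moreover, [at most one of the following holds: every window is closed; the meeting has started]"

False.

In symbols: Q ∧ (¬R ↑ P)

¬R = ¬F = T
¬R ↑ P = T ↑ F = T
Q ∧ (¬R ↑ P) = F ∧ T = F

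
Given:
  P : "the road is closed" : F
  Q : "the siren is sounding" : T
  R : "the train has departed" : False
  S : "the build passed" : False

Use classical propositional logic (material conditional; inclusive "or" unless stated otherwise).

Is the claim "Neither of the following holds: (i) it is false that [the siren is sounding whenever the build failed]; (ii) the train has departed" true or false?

True

Parsed as not (not S -> Q) nor R

not S = not False = True
not S -> Q = True -> True = True
not (not S -> Q) = not True = False
not (not S -> Q) nor R = False nor False = True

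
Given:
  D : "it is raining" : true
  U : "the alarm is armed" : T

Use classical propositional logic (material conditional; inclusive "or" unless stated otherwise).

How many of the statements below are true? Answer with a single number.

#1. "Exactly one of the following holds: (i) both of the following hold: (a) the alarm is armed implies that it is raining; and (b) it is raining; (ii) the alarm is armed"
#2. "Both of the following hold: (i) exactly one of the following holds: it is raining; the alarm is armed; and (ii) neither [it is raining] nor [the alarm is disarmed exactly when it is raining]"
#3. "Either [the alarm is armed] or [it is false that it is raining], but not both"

1

#1: In symbols: ((U → D) ∧ D) ⊕ U

U → D = T → T = T
(U → D) ∧ D = T ∧ T = T
((U → D) ∧ D) ⊕ U = T ⊕ T = F
So #1 is false.

#2: Parsed as (D ⊕ U) ∧ (D ↓ (¬U ↔ D))

D ⊕ U = T ⊕ T = F
¬U = ¬T = F
¬U ↔ D = F ↔ T = F
D ↓ (¬U ↔ D) = T ↓ F = F
(D ⊕ U) ∧ (D ↓ (¬U ↔ D)) = F ∧ F = F
Thus #2 is false.

#3: Formalization: U ⊕ ¬D

¬D = ¬T = F
U ⊕ ¬D = T ⊕ F = T
Hence #3 is true.

True statements: 1.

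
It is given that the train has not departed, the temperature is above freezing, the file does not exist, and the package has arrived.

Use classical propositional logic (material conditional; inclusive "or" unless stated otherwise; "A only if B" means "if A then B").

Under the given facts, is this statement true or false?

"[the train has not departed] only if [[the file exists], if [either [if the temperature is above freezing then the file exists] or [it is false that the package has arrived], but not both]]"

true

Let P = "the train has departed" (F), Q = "the temperature is below freezing" (F), R = "the file exists" (F), S = "the package has arrived" (T).
In symbols: ~P -> (((~Q -> R) xor ~S) -> R)

~P = ~F = T
~Q = ~F = T
~Q -> R = T -> F = F
~S = ~T = F
(~Q -> R) xor ~S = F xor F = F
((~Q -> R) xor ~S) -> R = F -> F = T
~P -> (((~Q -> R) xor ~S) -> R) = T -> T = T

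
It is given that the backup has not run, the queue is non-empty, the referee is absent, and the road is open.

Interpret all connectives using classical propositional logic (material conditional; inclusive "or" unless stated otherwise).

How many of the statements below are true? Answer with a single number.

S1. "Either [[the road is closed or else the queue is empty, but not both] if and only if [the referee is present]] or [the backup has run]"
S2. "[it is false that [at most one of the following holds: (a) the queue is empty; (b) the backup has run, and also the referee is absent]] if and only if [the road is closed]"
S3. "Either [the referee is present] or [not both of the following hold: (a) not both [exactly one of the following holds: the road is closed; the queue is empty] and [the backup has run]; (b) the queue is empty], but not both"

3

Let S = "the road is closed" (False), Q = "the queue is empty" (False), R = "the referee is present" (False), P = "the backup has run" (False).

S1: Parsed as ((S xor Q) iff R) or P

S xor Q = False xor False = False
(S xor Q) iff R = False iff False = True
((S xor Q) iff R) or P = True or False = True
Thus S1 is true.

S2: In symbols: not (Q nand (P and not R)) iff S

not R = not False = True
P and not R = False and True = False
Q nand (P and not R) = False nand False = True
not (Q nand (P and not R)) = not True = False
not (Q nand (P and not R)) iff S = False iff False = True
Thus S2 is true.

S3: Parsed as R xor (((S xor Q) nand P) nand Q)

S xor Q = False xor False = False
(S xor Q) nand P = False nand False = True
((S xor Q) nand P) nand Q = True nand False = True
R xor (((S xor Q) nand P) nand Q) = False xor True = True
Thus S3 is true.

True statements: 3 (S1, S2, S3).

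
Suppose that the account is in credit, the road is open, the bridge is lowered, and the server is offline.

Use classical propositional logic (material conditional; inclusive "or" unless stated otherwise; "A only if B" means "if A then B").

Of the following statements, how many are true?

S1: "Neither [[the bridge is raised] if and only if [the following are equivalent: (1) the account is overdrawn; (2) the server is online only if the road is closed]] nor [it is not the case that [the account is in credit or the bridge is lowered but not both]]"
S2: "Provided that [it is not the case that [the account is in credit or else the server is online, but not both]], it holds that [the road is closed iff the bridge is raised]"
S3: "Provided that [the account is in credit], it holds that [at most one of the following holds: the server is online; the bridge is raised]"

2

Let R = "the bridge is raised" (F), P = "the account is overdrawn" (F), S = "the server is online" (F), Q = "the road is closed" (F).

S1: Parsed as (R ↔ (P ↔ (S → Q))) ↓ ¬(¬P ⊕ ¬R)

S → Q = F → F = T
P ↔ (S → Q) = F ↔ T = F
R ↔ (P ↔ (S → Q)) = F ↔ F = T
¬P = ¬F = T
¬R = ¬F = T
¬P ⊕ ¬R = T ⊕ T = F
¬(¬P ⊕ ¬R) = ¬F = T
(R ↔ (P ↔ (S → Q))) ↓ ¬(¬P ⊕ ¬R) = T ↓ T = F
Hence S1 is false.

S2: Formalization: ¬(¬P ⊕ S) → (Q ↔ R)

¬P = ¬F = T
¬P ⊕ S = T ⊕ F = T
¬(¬P ⊕ S) = ¬T = F
Q ↔ R = F ↔ F = T
¬(¬P ⊕ S) → (Q ↔ R) = F → T = T
Thus S2 is true.

S3: This is ¬P → (S ↑ R).

¬P = ¬F = T
S ↑ R = F ↑ F = T
¬P → (S ↑ R) = T → T = T
So S3 is true.

Count: 2.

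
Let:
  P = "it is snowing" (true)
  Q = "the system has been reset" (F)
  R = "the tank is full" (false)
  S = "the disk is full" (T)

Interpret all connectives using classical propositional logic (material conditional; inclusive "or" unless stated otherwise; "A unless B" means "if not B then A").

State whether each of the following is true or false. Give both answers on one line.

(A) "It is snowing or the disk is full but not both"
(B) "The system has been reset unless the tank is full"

(A): In symbols: P ⊕ S

P ⊕ S = T ⊕ T = F
Thus (A) is false.

(B): Parsed as Q ∨ R

Q ∨ R = F ∨ F = F
Thus (B) is false.

(A) False, (B) False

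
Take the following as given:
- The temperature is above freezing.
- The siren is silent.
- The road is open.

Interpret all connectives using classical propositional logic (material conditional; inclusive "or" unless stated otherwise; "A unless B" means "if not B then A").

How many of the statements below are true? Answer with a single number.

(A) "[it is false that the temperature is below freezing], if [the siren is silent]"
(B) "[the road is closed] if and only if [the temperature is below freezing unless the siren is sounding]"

Let L = "the siren is sounding" (F), R = "the temperature is below freezing" (F), V = "the road is closed" (F).

(A): This is ¬L → ¬R.

¬L = ¬F = T
¬R = ¬F = T
¬L → ¬R = T → T = T
Hence (A) is true.

(B): Formalization: V ↔ (R ∨ L)

R ∨ L = F ∨ F = F
V ↔ (R ∨ L) = F ↔ F = T
Thus (B) is true.

Count: 2.

2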